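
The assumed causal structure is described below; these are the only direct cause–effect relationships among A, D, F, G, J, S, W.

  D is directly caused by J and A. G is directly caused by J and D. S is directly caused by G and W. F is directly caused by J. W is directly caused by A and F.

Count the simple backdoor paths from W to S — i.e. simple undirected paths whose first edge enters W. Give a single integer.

4

A backdoor path from W to S is any simple undirected path whose first edge points into W (i.e. leaves W via a parent).
Parents of W: {A, F}.
Enumerating:
  P1: W <- A -> D <- J -> G -> S
  P2: W <- A -> D -> G -> S
  P3: W <- F <- J -> D -> G -> S
  P4: W <- F <- J -> G -> S
That exhausts the simple backdoor paths. Count: 4.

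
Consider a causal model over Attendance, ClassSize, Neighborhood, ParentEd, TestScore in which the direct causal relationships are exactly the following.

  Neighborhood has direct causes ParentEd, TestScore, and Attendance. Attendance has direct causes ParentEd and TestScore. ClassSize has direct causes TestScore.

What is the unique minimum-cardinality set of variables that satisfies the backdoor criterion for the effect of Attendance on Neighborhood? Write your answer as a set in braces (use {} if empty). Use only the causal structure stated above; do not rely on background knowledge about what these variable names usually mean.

{ParentEd, TestScore}

Variables eligible for adjustment (non-descendants of Attendance, excluding Attendance and Neighborhood): {ClassSize, ParentEd, TestScore}.
Backdoor paths from Attendance to Neighborhood:
  P1: Attendance <- ParentEd -> Neighborhood
  P2: Attendance <- TestScore -> Neighborhood
The empty set is not sufficient: P1 (Attendance <- ParentEd -> Neighborhood) has no collider blocking it and no conditioned non-collider, so it is open.
Try {ParentEd, TestScore}:
  P1: blocked at fork node ParentEd ∈ conditioning set.
  P2: blocked at fork node TestScore ∈ conditioning set.
{ParentEd, TestScore} contains no descendant of Attendance and blocks every backdoor path.
Every element of {ParentEd, TestScore} is needed (dropping ParentEd leaves P1 open; dropping TestScore leaves P2 open), so no proper subset is valid.
Among all size-2 subsets of the eligible variables, only {ParentEd, TestScore} blocks every backdoor path, so it is the unique smallest valid adjustment set.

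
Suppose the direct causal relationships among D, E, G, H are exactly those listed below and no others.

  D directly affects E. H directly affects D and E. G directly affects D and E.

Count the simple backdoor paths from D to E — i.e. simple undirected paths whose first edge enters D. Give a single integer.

2

A backdoor path from D to E is any simple undirected path whose first edge points into D (i.e. leaves D via a parent).
Parents of D: {G, H}.
Enumerating:
  P1: D <- G -> E
  P2: D <- H -> E
That exhausts the simple backdoor paths. Count: 2.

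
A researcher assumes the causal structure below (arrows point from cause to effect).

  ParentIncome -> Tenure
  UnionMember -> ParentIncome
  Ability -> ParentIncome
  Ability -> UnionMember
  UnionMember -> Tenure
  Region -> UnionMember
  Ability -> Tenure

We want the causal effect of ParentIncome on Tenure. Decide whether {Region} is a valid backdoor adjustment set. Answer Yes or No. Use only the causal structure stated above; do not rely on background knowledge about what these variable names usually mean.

Backdoor paths from ParentIncome to Tenure (paths whose first edge points into ParentIncome):
  P1: ParentIncome <- Ability -> UnionMember -> Tenure
  P2: ParentIncome <- Ability -> Tenure
  P3: ParentIncome <- UnionMember <- Ability -> Tenure
  P4: ParentIncome <- UnionMember -> Tenure
Condition 1 (no descendant of ParentIncome in the set): holds — descendants of ParentIncome are {Tenure}; none are in {Region}.
Condition 2 (every backdoor path blocked by {Region}):
  P1: open — no interior node is in the conditioning set.
  P2: open — no interior node is in the conditioning set.
  P3: open — no interior node is in the conditioning set.
  P4: open — no interior node is in the conditioning set.
{Region} does not satisfy the backdoor criterion.

No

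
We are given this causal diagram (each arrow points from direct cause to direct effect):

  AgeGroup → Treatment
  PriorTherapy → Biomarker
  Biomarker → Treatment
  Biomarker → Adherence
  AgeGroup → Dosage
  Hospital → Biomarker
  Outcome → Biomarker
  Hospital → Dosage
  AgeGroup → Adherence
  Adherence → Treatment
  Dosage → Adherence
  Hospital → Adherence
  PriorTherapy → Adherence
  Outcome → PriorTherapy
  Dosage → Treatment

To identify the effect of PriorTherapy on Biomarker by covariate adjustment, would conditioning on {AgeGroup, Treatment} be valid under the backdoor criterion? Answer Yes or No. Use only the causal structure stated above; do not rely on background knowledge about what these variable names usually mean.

No

Backdoor paths from PriorTherapy to Biomarker (paths whose first edge points into PriorTherapy):
  P1: PriorTherapy <- Outcome -> Biomarker
Condition 1 (no descendant of PriorTherapy in the set): FAILS — Treatment is a descendant of PriorTherapy.
Condition 2 (every backdoor path blocked by {AgeGroup, Treatment}):
  P1: open — no interior node is in the conditioning set.
{AgeGroup, Treatment} does not satisfy the backdoor criterion.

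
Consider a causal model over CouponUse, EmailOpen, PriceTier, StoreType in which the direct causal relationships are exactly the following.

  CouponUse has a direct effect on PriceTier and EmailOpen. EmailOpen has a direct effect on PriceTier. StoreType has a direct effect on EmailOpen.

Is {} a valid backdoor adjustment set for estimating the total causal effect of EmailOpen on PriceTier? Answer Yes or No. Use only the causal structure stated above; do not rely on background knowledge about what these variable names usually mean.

No

Backdoor paths from EmailOpen to PriceTier (paths whose first edge points into EmailOpen):
  P1: EmailOpen <- CouponUse -> PriceTier
Condition 1 (no descendant of EmailOpen in the set): holds — descendants of EmailOpen are {PriceTier}; none are in {}.
Condition 2 (every backdoor path blocked by {}):
  P1: open — no interior node is in the conditioning set.
{} does not satisfy the backdoor criterion.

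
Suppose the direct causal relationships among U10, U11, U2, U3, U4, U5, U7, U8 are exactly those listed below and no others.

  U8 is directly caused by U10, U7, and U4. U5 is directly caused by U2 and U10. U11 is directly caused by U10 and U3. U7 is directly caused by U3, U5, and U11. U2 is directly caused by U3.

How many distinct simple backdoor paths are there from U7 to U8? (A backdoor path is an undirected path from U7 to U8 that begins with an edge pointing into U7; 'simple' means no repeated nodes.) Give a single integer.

A backdoor path from U7 to U8 is any simple undirected path whose first edge points into U7 (i.e. leaves U7 via a parent).
Parents of U7: {U11, U3, U5}.
Enumerating:
  P1: U7 <- U3 -> U2 -> U5 <- U10 -> U8
  P2: U7 <- U3 -> U11 <- U10 -> U8
  P3: U7 <- U11 <- U10 -> U8
  P4: U7 <- U11 <- U3 -> U2 -> U5 <- U10 -> U8
  P5: U7 <- U5 <- U10 -> U8
  P6: U7 <- U5 <- U2 <- U3 -> U11 <- U10 -> U8
That exhausts the simple backdoor paths. Count: 6.

6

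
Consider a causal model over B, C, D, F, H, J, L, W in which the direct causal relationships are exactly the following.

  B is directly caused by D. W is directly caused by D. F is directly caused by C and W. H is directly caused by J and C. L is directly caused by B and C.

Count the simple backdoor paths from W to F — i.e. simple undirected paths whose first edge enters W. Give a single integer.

A backdoor path from W to F is any simple undirected path whose first edge points into W (i.e. leaves W via a parent).
Parents of W: {D}.
Enumerating:
  P1: W <- D -> B -> L <- C -> F
That exhausts the simple backdoor paths. Count: 1.

1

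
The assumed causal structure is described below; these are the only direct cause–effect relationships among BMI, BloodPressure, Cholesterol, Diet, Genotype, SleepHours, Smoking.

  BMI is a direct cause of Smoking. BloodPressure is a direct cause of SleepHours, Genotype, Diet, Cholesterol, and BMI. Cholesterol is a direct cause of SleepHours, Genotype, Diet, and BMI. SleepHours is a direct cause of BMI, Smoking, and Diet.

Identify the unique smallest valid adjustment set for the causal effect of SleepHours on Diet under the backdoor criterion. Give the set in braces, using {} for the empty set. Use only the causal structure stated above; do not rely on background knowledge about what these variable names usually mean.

Variables eligible for adjustment (non-descendants of SleepHours, excluding SleepHours and Diet): {BloodPressure, Cholesterol, Genotype}.
Backdoor paths from SleepHours to Diet:
  P1: SleepHours <- BloodPressure -> Cholesterol -> Diet
  P2: SleepHours <- BloodPressure -> Genotype <- Cholesterol -> Diet
  P3: SleepHours <- BloodPressure -> Diet
  P4: SleepHours <- BloodPressure -> BMI <- Cholesterol -> Diet
  P5: SleepHours <- Cholesterol <- BloodPressure -> Diet
  P6: SleepHours <- Cholesterol -> Genotype <- BloodPressure -> Diet
  P7: SleepHours <- Cholesterol -> Diet
  P8: SleepHours <- Cholesterol -> BMI <- BloodPressure -> Diet
The empty set is not sufficient: P1 (SleepHours <- BloodPressure -> Cholesterol -> Diet) has no collider blocking it and no conditioned non-collider, so it is open.
Try {BloodPressure, Cholesterol}:
  P1: blocked at fork node BloodPressure ∈ conditioning set.
  P2: blocked at fork node BloodPressure ∈ conditioning set.
  P3: blocked at fork node BloodPressure ∈ conditioning set.
  P4: blocked at fork node BloodPressure ∈ conditioning set.
  P5: blocked at chain node Cholesterol ∈ conditioning set.
  P6: blocked at fork node Cholesterol ∈ conditioning set.
  P7: blocked at fork node Cholesterol ∈ conditioning set.
  P8: blocked at fork node Cholesterol ∈ conditioning set.
{BloodPressure, Cholesterol} contains no descendant of SleepHours and blocks every backdoor path.
Every element of {BloodPressure, Cholesterol} is needed (dropping BloodPressure leaves P3 open; dropping Cholesterol leaves P7 open), so no proper subset is valid.
Among all size-2 subsets of the eligible variables, only {BloodPressure, Cholesterol} blocks every backdoor path, so it is the unique smallest valid adjustment set.

{BloodPressure, Cholesterol}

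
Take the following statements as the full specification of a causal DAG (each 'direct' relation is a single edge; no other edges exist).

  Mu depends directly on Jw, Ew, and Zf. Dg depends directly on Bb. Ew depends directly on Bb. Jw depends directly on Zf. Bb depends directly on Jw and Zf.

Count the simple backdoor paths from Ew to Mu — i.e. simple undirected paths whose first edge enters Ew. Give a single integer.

4

A backdoor path from Ew to Mu is any simple undirected path whose first edge points into Ew (i.e. leaves Ew via a parent).
Parents of Ew: {Bb}.
Enumerating:
  P1: Ew <- Bb <- Zf -> Jw -> Mu
  P2: Ew <- Bb <- Zf -> Mu
  P3: Ew <- Bb <- Jw <- Zf -> Mu
  P4: Ew <- Bb <- Jw -> Mu
That exhausts the simple backdoor paths. Count: 4.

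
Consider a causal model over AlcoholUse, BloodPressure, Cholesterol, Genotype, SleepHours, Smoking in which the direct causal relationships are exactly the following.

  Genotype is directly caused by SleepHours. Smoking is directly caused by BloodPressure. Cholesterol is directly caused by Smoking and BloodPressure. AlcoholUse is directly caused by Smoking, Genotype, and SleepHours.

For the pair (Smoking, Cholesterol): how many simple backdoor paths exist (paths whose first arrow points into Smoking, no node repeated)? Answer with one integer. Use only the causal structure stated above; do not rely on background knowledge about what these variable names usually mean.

A backdoor path from Smoking to Cholesterol is any simple undirected path whose first edge points into Smoking (i.e. leaves Smoking via a parent).
Parents of Smoking: {BloodPressure}.
Enumerating:
  P1: Smoking <- BloodPressure -> Cholesterol
That exhausts the simple backdoor paths. Count: 1.

1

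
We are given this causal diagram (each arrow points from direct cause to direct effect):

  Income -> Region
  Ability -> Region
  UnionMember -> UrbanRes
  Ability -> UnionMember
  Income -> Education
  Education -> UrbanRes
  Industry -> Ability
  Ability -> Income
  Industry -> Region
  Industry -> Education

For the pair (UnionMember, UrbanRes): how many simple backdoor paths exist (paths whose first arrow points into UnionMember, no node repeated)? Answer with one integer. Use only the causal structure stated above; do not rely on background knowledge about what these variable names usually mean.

6

A backdoor path from UnionMember to UrbanRes is any simple undirected path whose first edge points into UnionMember (i.e. leaves UnionMember via a parent).
Parents of UnionMember: {Ability}.
Enumerating:
  P1: UnionMember <- Ability <- Industry -> Region <- Income -> Education -> UrbanRes
  P2: UnionMember <- Ability <- Industry -> Education -> UrbanRes
  P3: UnionMember <- Ability -> Income -> Region <- Industry -> Education -> UrbanRes
  P4: UnionMember <- Ability -> Income -> Education -> UrbanRes
  P5: UnionMember <- Ability -> Region <- Industry -> Education -> UrbanRes
  P6: UnionMember <- Ability -> Region <- Income -> Education -> UrbanRes
That exhausts the simple backdoor paths. Count: 6.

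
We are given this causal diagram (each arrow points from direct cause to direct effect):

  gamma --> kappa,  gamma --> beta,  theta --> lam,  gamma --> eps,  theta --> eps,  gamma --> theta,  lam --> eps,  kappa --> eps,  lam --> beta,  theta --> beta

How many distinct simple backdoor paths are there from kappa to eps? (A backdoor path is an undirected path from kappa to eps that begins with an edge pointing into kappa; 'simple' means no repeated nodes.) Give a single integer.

A backdoor path from kappa to eps is any simple undirected path whose first edge points into kappa (i.e. leaves kappa via a parent).
Parents of kappa: {gamma}.
Enumerating:
  P1: kappa <- gamma -> theta -> lam -> eps
  P2: kappa <- gamma -> theta -> eps
  P3: kappa <- gamma -> theta -> beta <- lam -> eps
  P4: kappa <- gamma -> eps
  P5: kappa <- gamma -> beta <- theta -> lam -> eps
  P6: kappa <- gamma -> beta <- theta -> eps
  P7: kappa <- gamma -> beta <- lam <- theta -> eps
  P8: kappa <- gamma -> beta <- lam -> eps
That exhausts the simple backdoor paths. Count: 8.

8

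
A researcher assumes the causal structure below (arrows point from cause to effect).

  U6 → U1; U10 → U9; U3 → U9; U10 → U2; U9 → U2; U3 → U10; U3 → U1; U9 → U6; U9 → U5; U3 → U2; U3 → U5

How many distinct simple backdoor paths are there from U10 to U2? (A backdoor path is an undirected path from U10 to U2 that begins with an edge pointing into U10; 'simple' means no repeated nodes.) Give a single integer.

A backdoor path from U10 to U2 is any simple undirected path whose first edge points into U10 (i.e. leaves U10 via a parent).
Parents of U10: {U3}.
Enumerating:
  P1: U10 <- U3 -> U9 -> U2
  P2: U10 <- U3 -> U2
  P3: U10 <- U3 -> U1 <- U6 <- U9 -> U2
  P4: U10 <- U3 -> U5 <- U9 -> U2
That exhausts the simple backdoor paths. Count: 4.

4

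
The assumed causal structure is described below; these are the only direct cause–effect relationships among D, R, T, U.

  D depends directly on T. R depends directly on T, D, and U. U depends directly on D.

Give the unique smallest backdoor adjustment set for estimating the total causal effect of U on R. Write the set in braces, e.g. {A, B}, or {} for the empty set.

Variables eligible for adjustment (non-descendants of U, excluding U and R): {D, T}.
Backdoor paths from U to R:
  P1: U <- D <- T -> R
  P2: U <- D -> R
The empty set is not sufficient: P1 (U <- D <- T -> R) has no collider blocking it and no conditioned non-collider, so it is open.
Try {D}:
  P1: blocked at chain node D ∈ conditioning set.
  P2: blocked at fork node D ∈ conditioning set.
{D} contains no descendant of U and blocks every backdoor path.
No other singleton works — e.g. {T} leaves P2 open — so {D} is the unique smallest valid adjustment set.

{D}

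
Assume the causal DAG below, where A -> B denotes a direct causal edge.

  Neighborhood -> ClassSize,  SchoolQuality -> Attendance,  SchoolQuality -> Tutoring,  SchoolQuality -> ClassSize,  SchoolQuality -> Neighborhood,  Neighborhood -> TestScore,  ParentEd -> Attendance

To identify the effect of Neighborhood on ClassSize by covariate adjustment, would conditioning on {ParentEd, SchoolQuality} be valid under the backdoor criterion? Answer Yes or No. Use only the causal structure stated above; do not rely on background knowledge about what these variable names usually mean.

Backdoor paths from Neighborhood to ClassSize (paths whose first edge points into Neighborhood):
  P1: Neighborhood <- SchoolQuality -> ClassSize
Condition 1 (no descendant of Neighborhood in the set): holds — descendants of Neighborhood are {ClassSize, TestScore}; none are in {ParentEd, SchoolQuality}.
Condition 2 (every backdoor path blocked by {ParentEd, SchoolQuality}):
  P1: blocked at fork node SchoolQuality ∈ conditioning set.
{ParentEd, SchoolQuality} satisfies the backdoor criterion.

Yes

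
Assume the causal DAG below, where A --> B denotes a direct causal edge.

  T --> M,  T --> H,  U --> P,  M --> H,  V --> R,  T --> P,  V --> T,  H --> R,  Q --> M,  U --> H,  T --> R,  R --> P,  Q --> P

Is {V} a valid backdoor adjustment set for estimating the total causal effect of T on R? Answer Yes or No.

Yes

Backdoor paths from T to R (paths whose first edge points into T):
  P1: T <- V -> R
Condition 1 (no descendant of T in the set): holds — descendants of T are {H, M, P, R}; none are in {V}.
Condition 2 (every backdoor path blocked by {V}):
  P1: blocked at fork node V ∈ conditioning set.
{V} satisfies the backdoor criterion.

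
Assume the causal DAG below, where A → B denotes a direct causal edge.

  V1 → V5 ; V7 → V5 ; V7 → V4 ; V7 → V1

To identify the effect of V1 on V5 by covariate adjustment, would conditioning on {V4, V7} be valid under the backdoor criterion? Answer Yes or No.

Yes

Backdoor paths from V1 to V5 (paths whose first edge points into V1):
  P1: V1 <- V7 -> V5
Condition 1 (no descendant of V1 in the set): holds — descendants of V1 are {V5}; none are in {V4, V7}.
Condition 2 (every backdoor path blocked by {V4, V7}):
  P1: blocked at fork node V7 ∈ conditioning set.
{V4, V7} satisfies the backdoor criterion.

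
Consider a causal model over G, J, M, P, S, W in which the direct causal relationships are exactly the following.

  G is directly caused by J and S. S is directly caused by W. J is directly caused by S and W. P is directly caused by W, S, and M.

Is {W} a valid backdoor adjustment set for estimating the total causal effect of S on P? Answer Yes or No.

Backdoor paths from S to P (paths whose first edge points into S):
  P1: S <- W -> P
Condition 1 (no descendant of S in the set): holds — descendants of S are {G, J, P}; none are in {W}.
Condition 2 (every backdoor path blocked by {W}):
  P1: blocked at fork node W ∈ conditioning set.
{W} satisfies the backdoor criterion.

Yes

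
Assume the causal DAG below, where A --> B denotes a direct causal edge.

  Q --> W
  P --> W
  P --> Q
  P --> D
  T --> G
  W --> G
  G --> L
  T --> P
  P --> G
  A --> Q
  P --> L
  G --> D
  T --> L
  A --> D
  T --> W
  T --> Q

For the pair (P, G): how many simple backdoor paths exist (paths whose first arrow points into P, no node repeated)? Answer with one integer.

6

A backdoor path from P to G is any simple undirected path whose first edge points into P (i.e. leaves P via a parent).
Parents of P: {T}.
Enumerating:
  P1: P <- T -> Q <- A -> D <- G
  P2: P <- T -> Q -> W -> G
  P3: P <- T -> W <- Q <- A -> D <- G
  P4: P <- T -> W -> G
  P5: P <- T -> G
  P6: P <- T -> L <- G
That exhausts the simple backdoor paths. Count: 6.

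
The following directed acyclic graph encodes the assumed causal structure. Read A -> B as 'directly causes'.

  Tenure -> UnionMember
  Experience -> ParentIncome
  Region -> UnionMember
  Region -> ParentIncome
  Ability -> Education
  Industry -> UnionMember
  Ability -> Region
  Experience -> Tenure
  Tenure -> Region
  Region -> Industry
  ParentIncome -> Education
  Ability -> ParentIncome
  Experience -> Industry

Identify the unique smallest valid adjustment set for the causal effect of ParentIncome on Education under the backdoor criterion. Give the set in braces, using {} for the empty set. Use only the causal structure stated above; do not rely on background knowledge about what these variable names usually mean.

Variables eligible for adjustment (non-descendants of ParentIncome, excluding ParentIncome and Education): {Ability, Experience, Industry, Region, Tenure, UnionMember}.
Backdoor paths from ParentIncome to Education:
  P1: ParentIncome <- Experience -> Tenure -> Region <- Ability -> Education
  P2: ParentIncome <- Experience -> Tenure -> UnionMember <- Region <- Ability -> Education
  P3: ParentIncome <- Experience -> Tenure -> UnionMember <- Industry <- Region <- Ability -> Education
  P4: ParentIncome <- Experience -> Industry <- Region <- Ability -> Education
  P5: ParentIncome <- Experience -> Industry -> UnionMember <- Tenure -> Region <- Ability -> Education
  P6: ParentIncome <- Experience -> Industry -> UnionMember <- Region <- Ability -> Education
  P7: ParentIncome <- Ability -> Education
  P8: ParentIncome <- Region <- Ability -> Education
The empty set is not sufficient: P7 (ParentIncome <- Ability -> Education) has no collider blocking it and no conditioned non-collider, so it is open.
Try {Ability}:
  P1: blocked at collider Region (neither it nor any descendant is in the conditioning set).
  P2: blocked at collider UnionMember (neither it nor any descendant is in the conditioning set).
  P3: blocked at collider UnionMember (neither it nor any descendant is in the conditioning set).
  P4: blocked at collider Industry (neither it nor any descendant is in the conditioning set).
  P5: blocked at collider UnionMember (neither it nor any descendant is in the conditioning set).
  P6: blocked at collider UnionMember (neither it nor any descendant is in the conditioning set).
  P7: blocked at fork node Ability ∈ conditioning set.
  P8: blocked at fork node Ability ∈ conditioning set.
{Ability} contains no descendant of ParentIncome and blocks every backdoor path.
No other singleton works — e.g. {Experience} leaves P7 open — so {Ability} is the unique smallest valid adjustment set.

{Ability}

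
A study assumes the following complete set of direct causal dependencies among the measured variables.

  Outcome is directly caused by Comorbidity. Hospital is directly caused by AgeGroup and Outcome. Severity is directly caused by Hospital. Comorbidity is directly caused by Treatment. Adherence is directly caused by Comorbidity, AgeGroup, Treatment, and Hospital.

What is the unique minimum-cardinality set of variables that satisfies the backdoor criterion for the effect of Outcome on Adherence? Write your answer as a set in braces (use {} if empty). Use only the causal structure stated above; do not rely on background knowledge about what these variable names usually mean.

Variables eligible for adjustment (non-descendants of Outcome, excluding Outcome and Adherence): {AgeGroup, Comorbidity, Treatment}.
Backdoor paths from Outcome to Adherence:
  P1: Outcome <- Comorbidity <- Treatment -> Adherence
  P2: Outcome <- Comorbidity -> Adherence
The empty set is not sufficient: P1 (Outcome <- Comorbidity <- Treatment -> Adherence) has no collider blocking it and no conditioned non-collider, so it is open.
Try {Comorbidity}:
  P1: blocked at chain node Comorbidity ∈ conditioning set.
  P2: blocked at fork node Comorbidity ∈ conditioning set.
{Comorbidity} contains no descendant of Outcome and blocks every backdoor path.
No other singleton works — e.g. {AgeGroup} leaves P1 open — so {Comorbidity} is the unique smallest valid adjustment set.

{Comorbidity}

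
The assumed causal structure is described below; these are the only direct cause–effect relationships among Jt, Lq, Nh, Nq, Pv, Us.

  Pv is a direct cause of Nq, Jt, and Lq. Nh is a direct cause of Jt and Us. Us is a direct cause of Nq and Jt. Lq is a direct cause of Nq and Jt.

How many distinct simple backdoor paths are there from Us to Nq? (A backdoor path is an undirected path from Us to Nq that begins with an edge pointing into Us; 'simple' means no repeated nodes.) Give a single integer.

4

A backdoor path from Us to Nq is any simple undirected path whose first edge points into Us (i.e. leaves Us via a parent).
Parents of Us: {Nh}.
Enumerating:
  P1: Us <- Nh -> Jt <- Pv -> Lq -> Nq
  P2: Us <- Nh -> Jt <- Pv -> Nq
  P3: Us <- Nh -> Jt <- Lq <- Pv -> Nq
  P4: Us <- Nh -> Jt <- Lq -> Nq
That exhausts the simple backdoor paths. Count: 4.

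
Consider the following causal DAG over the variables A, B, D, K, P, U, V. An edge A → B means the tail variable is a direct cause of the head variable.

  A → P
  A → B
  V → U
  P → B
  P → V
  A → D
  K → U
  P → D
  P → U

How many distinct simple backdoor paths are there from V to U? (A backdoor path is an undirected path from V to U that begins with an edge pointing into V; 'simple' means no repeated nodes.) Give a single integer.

1

A backdoor path from V to U is any simple undirected path whose first edge points into V (i.e. leaves V via a parent).
Parents of V: {P}.
Enumerating:
  P1: V <- P -> U
That exhausts the simple backdoor paths. Count: 1.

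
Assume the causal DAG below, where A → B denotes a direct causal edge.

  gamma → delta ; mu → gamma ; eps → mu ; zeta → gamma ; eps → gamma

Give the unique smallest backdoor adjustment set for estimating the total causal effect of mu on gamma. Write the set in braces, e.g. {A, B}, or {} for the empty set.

{eps}

Variables eligible for adjustment (non-descendants of mu, excluding mu and gamma): {eps, zeta}.
Backdoor paths from mu to gamma:
  P1: mu <- eps -> gamma
The empty set is not sufficient: P1 (mu <- eps -> gamma) has no collider blocking it and no conditioned non-collider, so it is open.
Try {eps}:
  P1: blocked at fork node eps ∈ conditioning set.
{eps} contains no descendant of mu and blocks every backdoor path.
No other singleton works — e.g. {zeta} leaves P1 open — so {eps} is the unique smallest valid adjustment set.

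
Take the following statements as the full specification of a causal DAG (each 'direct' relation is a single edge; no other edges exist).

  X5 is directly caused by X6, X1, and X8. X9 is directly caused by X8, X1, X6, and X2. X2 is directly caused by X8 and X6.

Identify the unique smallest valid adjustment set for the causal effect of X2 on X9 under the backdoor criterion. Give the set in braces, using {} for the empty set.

Variables eligible for adjustment (non-descendants of X2, excluding X2 and X9): {X1, X5, X6, X8}.
Backdoor paths from X2 to X9:
  P1: X2 <- X6 -> X9
  P2: X2 <- X6 -> X5 <- X1 -> X9
  P3: X2 <- X6 -> X5 <- X8 -> X9
  P4: X2 <- X8 -> X9
  P5: X2 <- X8 -> X5 <- X1 -> X9
  P6: X2 <- X8 -> X5 <- X6 -> X9
The empty set is not sufficient: P1 (X2 <- X6 -> X9) has no collider blocking it and no conditioned non-collider, so it is open.
Try {X6, X8}:
  P1: blocked at fork node X6 ∈ conditioning set.
  P2: blocked at fork node X6 ∈ conditioning set.
  P3: blocked at fork node X6 ∈ conditioning set.
  P4: blocked at fork node X8 ∈ conditioning set.
  P5: blocked at fork node X8 ∈ conditioning set.
  P6: blocked at fork node X8 ∈ conditioning set.
{X6, X8} contains no descendant of X2 and blocks every backdoor path.
Every element of {X6, X8} is needed (dropping X6 leaves P1 open; dropping X8 leaves P4 open), so no proper subset is valid.
Among all size-2 subsets of the eligible variables, only {X6, X8} blocks every backdoor path, so it is the unique smallest valid adjustment set.

{X6, X8}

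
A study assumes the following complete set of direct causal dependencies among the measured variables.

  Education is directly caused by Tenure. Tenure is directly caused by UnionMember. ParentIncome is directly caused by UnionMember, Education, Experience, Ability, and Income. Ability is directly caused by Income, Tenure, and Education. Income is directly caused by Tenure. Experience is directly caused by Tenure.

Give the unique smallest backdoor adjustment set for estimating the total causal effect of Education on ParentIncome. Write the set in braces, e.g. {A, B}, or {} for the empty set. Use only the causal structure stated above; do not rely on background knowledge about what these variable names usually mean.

{Tenure}

Variables eligible for adjustment (non-descendants of Education, excluding Education and ParentIncome): {Experience, Income, Tenure, UnionMember}.
Backdoor paths from Education to ParentIncome:
  P1: Education <- Tenure <- UnionMember -> ParentIncome
  P2: Education <- Tenure -> Experience -> ParentIncome
  P3: Education <- Tenure -> Income -> Ability -> ParentIncome
  P4: Education <- Tenure -> Income -> ParentIncome
  P5: Education <- Tenure -> Ability <- Income -> ParentIncome
  P6: Education <- Tenure -> Ability -> ParentIncome
The empty set is not sufficient: P1 (Education <- Tenure <- UnionMember -> ParentIncome) has no collider blocking it and no conditioned non-collider, so it is open.
Try {Tenure}:
  P1: blocked at chain node Tenure ∈ conditioning set.
  P2: blocked at fork node Tenure ∈ conditioning set.
  P3: blocked at fork node Tenure ∈ conditioning set.
  P4: blocked at fork node Tenure ∈ conditioning set.
  P5: blocked at fork node Tenure ∈ conditioning set.
  P6: blocked at fork node Tenure ∈ conditioning set.
{Tenure} contains no descendant of Education and blocks every backdoor path.
No other singleton works — e.g. {UnionMember} leaves P2 open — so {Tenure} is the unique smallest valid adjustment set.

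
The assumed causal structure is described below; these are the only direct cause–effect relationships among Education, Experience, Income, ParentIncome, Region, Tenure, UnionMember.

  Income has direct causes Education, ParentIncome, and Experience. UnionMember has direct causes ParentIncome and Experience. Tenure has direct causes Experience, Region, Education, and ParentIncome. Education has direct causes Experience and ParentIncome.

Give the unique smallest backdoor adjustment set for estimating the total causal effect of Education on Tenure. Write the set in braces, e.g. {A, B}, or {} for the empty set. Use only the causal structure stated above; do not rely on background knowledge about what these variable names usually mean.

Variables eligible for adjustment (non-descendants of Education, excluding Education and Tenure): {Experience, ParentIncome, Region, UnionMember}.
Backdoor paths from Education to Tenure:
  P1: Education <- Experience -> Income <- ParentIncome -> Tenure
  P2: Education <- Experience -> Tenure
  P3: Education <- Experience -> UnionMember <- ParentIncome -> Tenure
  P4: Education <- ParentIncome -> Income <- Experience -> Tenure
  P5: Education <- ParentIncome -> Tenure
  P6: Education <- ParentIncome -> UnionMember <- Experience -> Tenure
The empty set is not sufficient: P2 (Education <- Experience -> Tenure) has no collider blocking it and no conditioned non-collider, so it is open.
Try {Experience, ParentIncome}:
  P1: blocked at fork node Experience ∈ conditioning set.
  P2: blocked at fork node Experience ∈ conditioning set.
  P3: blocked at fork node Experience ∈ conditioning set.
  P4: blocked at fork node ParentIncome ∈ conditioning set.
  P5: blocked at fork node ParentIncome ∈ conditioning set.
  P6: blocked at fork node ParentIncome ∈ conditioning set.
{Experience, ParentIncome} contains no descendant of Education and blocks every backdoor path.
Every element of {Experience, ParentIncome} is needed (dropping Experience leaves P2 open; dropping ParentIncome leaves P5 open), so no proper subset is valid.
Among all size-2 subsets of the eligible variables, only {Experience, ParentIncome} blocks every backdoor path, so it is the unique smallest valid adjustment set.

{Experience, ParentIncome}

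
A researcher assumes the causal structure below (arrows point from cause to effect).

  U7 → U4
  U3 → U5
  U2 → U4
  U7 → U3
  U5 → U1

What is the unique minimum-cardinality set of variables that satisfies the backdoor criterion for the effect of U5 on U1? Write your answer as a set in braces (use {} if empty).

{}

Variables eligible for adjustment (non-descendants of U5, excluding U5 and U1): {U2, U3, U4, U7}.
Backdoor paths from U5 to U1:
  (none)
With no backdoor paths the empty set already satisfies the criterion, and it is trivially minimal.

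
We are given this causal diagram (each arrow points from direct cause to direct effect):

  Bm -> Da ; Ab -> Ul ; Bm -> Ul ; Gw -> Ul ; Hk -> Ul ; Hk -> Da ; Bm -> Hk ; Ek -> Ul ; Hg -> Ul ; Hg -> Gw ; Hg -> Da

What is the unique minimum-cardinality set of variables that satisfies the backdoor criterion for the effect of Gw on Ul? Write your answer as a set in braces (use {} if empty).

Variables eligible for adjustment (non-descendants of Gw, excluding Gw and Ul): {Ab, Bm, Da, Ek, Hg, Hk}.
Backdoor paths from Gw to Ul:
  P1: Gw <- Hg -> Ul
  P2: Gw <- Hg -> Da <- Bm -> Hk -> Ul
  P3: Gw <- Hg -> Da <- Bm -> Ul
  P4: Gw <- Hg -> Da <- Hk <- Bm -> Ul
  P5: Gw <- Hg -> Da <- Hk -> Ul
The empty set is not sufficient: P1 (Gw <- Hg -> Ul) has no collider blocking it and no conditioned non-collider, so it is open.
Try {Hg}:
  P1: blocked at fork node Hg ∈ conditioning set.
  P2: blocked at fork node Hg ∈ conditioning set.
  P3: blocked at fork node Hg ∈ conditioning set.
  P4: blocked at fork node Hg ∈ conditioning set.
  P5: blocked at fork node Hg ∈ conditioning set.
{Hg} contains no descendant of Gw and blocks every backdoor path.
No other singleton works — e.g. {Ab} leaves P1 open — so {Hg} is the unique smallest valid adjustment set.

{Hg}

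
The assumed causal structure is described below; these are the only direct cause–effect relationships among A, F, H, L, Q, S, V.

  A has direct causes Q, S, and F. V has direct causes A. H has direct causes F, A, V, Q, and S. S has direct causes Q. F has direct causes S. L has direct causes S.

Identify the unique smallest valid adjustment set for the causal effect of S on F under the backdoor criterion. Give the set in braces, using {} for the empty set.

Variables eligible for adjustment (non-descendants of S, excluding S and F): {Q}.
Backdoor paths from S to F:
  P1: S <- Q -> A <- F
  P2: S <- Q -> A -> V -> H <- F
  P3: S <- Q -> A -> H <- F
  P4: S <- Q -> H <- F
  P5: S <- Q -> H <- A <- F
  P6: S <- Q -> H <- V <- A <- F
Each backdoor path contains an unconditioned collider, so every path is already blocked with the empty conditioning set:
  P1: blocked at collider A (neither it nor any descendant is in the conditioning set).
  P2: blocked at collider H (neither it nor any descendant is in the conditioning set).
  P3: blocked at collider H (neither it nor any descendant is in the conditioning set).
  P4: blocked at collider H (neither it nor any descendant is in the conditioning set).
  P5: blocked at collider H (neither it nor any descendant is in the conditioning set).
  P6: blocked at collider H (neither it nor any descendant is in the conditioning set).
The empty set is therefore the unique smallest valid set.

{}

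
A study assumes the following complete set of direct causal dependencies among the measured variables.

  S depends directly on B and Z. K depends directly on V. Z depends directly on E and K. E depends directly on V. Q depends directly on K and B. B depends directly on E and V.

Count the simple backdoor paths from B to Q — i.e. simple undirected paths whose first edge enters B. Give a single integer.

A backdoor path from B to Q is any simple undirected path whose first edge points into B (i.e. leaves B via a parent).
Parents of B: {E, V}.
Enumerating:
  P1: B <- V -> E -> Z <- K -> Q
  P2: B <- V -> K -> Q
  P3: B <- E <- V -> K -> Q
  P4: B <- E -> Z <- K -> Q
That exhausts the simple backdoor paths. Count: 4.

4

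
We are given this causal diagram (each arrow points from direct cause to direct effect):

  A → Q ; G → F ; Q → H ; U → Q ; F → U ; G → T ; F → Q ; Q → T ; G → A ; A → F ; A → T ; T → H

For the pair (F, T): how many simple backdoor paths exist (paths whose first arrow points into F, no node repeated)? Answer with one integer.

A backdoor path from F to T is any simple undirected path whose first edge points into F (i.e. leaves F via a parent).
Parents of F: {A, G}.
Enumerating:
  P1: F <- G -> A -> Q -> T
  P2: F <- G -> A -> Q -> H <- T
  P3: F <- G -> A -> T
  P4: F <- G -> T
  P5: F <- A <- G -> T
  P6: F <- A -> Q -> T
  P7: F <- A -> Q -> H <- T
  P8: F <- A -> T
That exhausts the simple backdoor paths. Count: 8.

8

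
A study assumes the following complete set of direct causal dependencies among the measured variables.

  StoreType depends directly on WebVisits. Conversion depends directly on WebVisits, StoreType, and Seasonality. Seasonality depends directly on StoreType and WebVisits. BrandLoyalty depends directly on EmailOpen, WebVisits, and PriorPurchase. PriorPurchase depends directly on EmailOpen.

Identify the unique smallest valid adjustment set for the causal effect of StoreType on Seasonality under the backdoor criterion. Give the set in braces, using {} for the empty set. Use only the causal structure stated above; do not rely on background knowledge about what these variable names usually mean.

Variables eligible for adjustment (non-descendants of StoreType, excluding StoreType and Seasonality): {BrandLoyalty, EmailOpen, PriorPurchase, WebVisits}.
Backdoor paths from StoreType to Seasonality:
  P1: StoreType <- WebVisits -> Seasonality
  P2: StoreType <- WebVisits -> Conversion <- Seasonality
The empty set is not sufficient: P1 (StoreType <- WebVisits -> Seasonality) has no collider blocking it and no conditioned non-collider, so it is open.
Try {WebVisits}:
  P1: blocked at fork node WebVisits ∈ conditioning set.
  P2: blocked at fork node WebVisits ∈ conditioning set.
{WebVisits} contains no descendant of StoreType and blocks every backdoor path.
No other singleton works — e.g. {EmailOpen} leaves P1 open — so {WebVisits} is the unique smallest valid adjustment set.

{WebVisits}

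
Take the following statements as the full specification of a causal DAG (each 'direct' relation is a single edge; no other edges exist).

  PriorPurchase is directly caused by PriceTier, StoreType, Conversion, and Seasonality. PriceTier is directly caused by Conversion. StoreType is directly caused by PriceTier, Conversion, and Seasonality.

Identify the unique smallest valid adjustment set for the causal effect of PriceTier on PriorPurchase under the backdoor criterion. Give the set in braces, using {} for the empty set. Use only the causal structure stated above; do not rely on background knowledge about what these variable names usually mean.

Variables eligible for adjustment (non-descendants of PriceTier, excluding PriceTier and PriorPurchase): {Conversion, Seasonality}.
Backdoor paths from PriceTier to PriorPurchase:
  P1: PriceTier <- Conversion -> StoreType <- Seasonality -> PriorPurchase
  P2: PriceTier <- Conversion -> StoreType -> PriorPurchase
  P3: PriceTier <- Conversion -> PriorPurchase
The empty set is not sufficient: P2 (PriceTier <- Conversion -> StoreType -> PriorPurchase) has no collider blocking it and no conditioned non-collider, so it is open.
Try {Conversion}:
  P1: blocked at fork node Conversion ∈ conditioning set.
  P2: blocked at fork node Conversion ∈ conditioning set.
  P3: blocked at fork node Conversion ∈ conditioning set.
{Conversion} contains no descendant of PriceTier and blocks every backdoor path.
No other singleton works — e.g. {Seasonality} leaves P2 open — so {Conversion} is the unique smallest valid adjustment set.

{Conversion}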